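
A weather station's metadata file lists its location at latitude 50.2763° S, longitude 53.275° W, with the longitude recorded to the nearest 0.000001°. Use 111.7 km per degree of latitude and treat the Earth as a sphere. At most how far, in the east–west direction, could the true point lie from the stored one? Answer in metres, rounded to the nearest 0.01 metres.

0.04 metres

Rounding to 6 decimal places leaves the longitude within ±5e-07° of the true value.
At latitude 50.2763° a degree of longitude spans 111700 m × cos 50.2763° = 111700 × 0.6391 ≈ 71385.9 m.
Maximum E–W displacement: 5e-07 × 71385.9 = 0.035693 m.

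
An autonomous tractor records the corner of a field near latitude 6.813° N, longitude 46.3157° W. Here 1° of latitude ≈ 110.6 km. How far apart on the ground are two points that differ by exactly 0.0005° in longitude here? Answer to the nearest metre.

55 metres

0.0005° of longitude at 6.813° is 0.0005 × 110600 × cos 6.813° ≈ 0.0005 × 109819 = 54.9095 m.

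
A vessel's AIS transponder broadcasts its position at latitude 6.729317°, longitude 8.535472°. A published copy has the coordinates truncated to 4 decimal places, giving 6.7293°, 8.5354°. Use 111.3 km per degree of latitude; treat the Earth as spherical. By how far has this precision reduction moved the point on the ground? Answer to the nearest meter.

8 meters

The latitude changed by +0.000017° and the longitude by +0.000072°.
North–south shift: 0.000017 × 111300 = 1.8921 m.
E–W at 6.7293°: 0.000072° × 111300 × cos 6.7293° = 0.000072 × 111300 × 0.9931 ≈ 7.95839 m.
Hypotenuse of the two orthogonal shifts: √(1.8921² + 7.95839²) = 8.18022 m.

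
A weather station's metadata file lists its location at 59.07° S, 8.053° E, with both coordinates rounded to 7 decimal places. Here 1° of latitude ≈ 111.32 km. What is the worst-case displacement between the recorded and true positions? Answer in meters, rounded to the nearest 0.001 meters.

Rounding to 7 decimal places leaves each coordinate within ±5e-08° of the true value.
Latitude error → 5e-08 × 111320 = 0.005566 m along the meridian.
East–west component at 59.07°: 5e-08° × 111320 × cos 59.07° ≈ 5e-08 × 57217.4 ≈ 0.00286087 m.
Combining orthogonally: (0.005566² + 0.00286087²)^½ ≈ 0.00625819 m.

0.006 meters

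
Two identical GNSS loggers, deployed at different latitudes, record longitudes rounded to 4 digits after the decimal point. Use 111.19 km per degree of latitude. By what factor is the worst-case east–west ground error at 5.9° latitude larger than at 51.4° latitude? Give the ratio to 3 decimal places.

Rounding to 4 decimal places leaves the longitude within ±5e-05° of the true value.
Error at 5.9° = 5e-05° × 111190 × cos 5.9° ≈ 5.5595 × 0.9947 = 5.5301 m.
Error at 51.4° = 5e-05° × 111190 × cos 51.4° ≈ 5.5595 × 0.6239 = 3.4685 m.
The ratio reduces to cos 5.9° / cos 51.4° = 0.9947/0.6239 ≈ 1.5944.

1.594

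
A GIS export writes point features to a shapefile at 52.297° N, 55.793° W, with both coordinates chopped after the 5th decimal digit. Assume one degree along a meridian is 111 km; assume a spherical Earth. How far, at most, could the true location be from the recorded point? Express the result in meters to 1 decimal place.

1.3 meters

Truncating at 5 decimal places can drop up to a full unit in the last place, so each coordinate may be off by as much as 1e-05°.
North–south component: 1e-05° × 111000 = 1.11 m.
East–west component at 52.297°: 1e-05° × 111000 × cos 52.297° ≈ 1e-05 × 67884.1 ≈ 0.678841 m.
Combining orthogonally: (1.11² + 0.678841²)^½ ≈ 1.30112 m.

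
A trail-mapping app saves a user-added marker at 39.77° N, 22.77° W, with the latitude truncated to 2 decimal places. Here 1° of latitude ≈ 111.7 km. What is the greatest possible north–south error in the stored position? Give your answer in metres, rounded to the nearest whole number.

1117 metres

Truncating at 2 decimal places can drop up to a full unit in the last place, so the latitude may be off by as much as 0.01°.
So the N–S error is at most 0.01 × 111700 = 1117 m.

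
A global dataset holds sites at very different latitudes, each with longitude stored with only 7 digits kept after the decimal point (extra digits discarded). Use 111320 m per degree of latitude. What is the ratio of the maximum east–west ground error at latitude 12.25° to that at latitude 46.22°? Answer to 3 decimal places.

1.412

Truncating at 7 decimal places can drop up to a full unit in the last place, so the longitude may be off by as much as 1e-07°.
Error at 12.25° = 1e-07° × 111320 × cos 12.25° ≈ 0.011132 × 0.9772 = 0.010879 m.
Error at 46.22° = 1e-07° × 111320 × cos 46.22° ≈ 0.011132 × 0.6919 = 0.0077021 m.
Ratio: 0.010879 / 0.0077021 = cos 12.25° / cos 46.22° ≈ 1.4124.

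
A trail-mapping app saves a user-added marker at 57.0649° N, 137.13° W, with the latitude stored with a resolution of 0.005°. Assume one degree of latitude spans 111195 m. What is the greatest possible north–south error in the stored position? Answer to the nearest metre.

278 metres

With a 0.005° grid the true value lies within half a step, ±0.005°/2 = ±0.0025°, of the stored one.
Along the meridian that is 0.0025° × 111195 m/° = 277.988 m.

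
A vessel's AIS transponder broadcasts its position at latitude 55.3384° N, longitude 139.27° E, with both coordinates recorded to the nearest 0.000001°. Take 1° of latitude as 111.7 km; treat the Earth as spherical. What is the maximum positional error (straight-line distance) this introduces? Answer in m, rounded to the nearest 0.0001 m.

Rounding to 6 decimal places leaves each coordinate within ±5e-07° of the true value.
Latitude error → 5e-07 × 111700 = 0.05585 m along the meridian.
East–west component at 55.3384°: 5e-07° × 111700 × cos 55.3384° ≈ 5e-07 × 63527 ≈ 0.0317635 m.
Worst case both components are at the extreme and orthogonal: √(0.05585² + 0.0317635²) ≈ 0.0642506 m.

0.0643 m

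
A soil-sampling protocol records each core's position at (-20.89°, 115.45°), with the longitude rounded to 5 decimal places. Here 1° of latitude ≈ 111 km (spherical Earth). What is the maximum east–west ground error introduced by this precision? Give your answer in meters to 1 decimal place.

0.5 meters

Rounding to 5 decimal places leaves the longitude within ±5e-06° of the true value.
One degree of longitude at 20.89° is 111000 × cos 20.89° ≈ 111000 × 0.9343 = 103704 m.
So at most 5e-06° × 103704 ≈ 0.518518 m east–west.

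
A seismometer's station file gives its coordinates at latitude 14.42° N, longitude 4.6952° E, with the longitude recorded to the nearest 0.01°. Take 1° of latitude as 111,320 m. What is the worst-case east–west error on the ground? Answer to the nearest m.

Rounding to 2 decimal places leaves the longitude within ±0.005° of the true value.
One degree of longitude at 14.42° is 111320 × cos 14.42° ≈ 111320 × 0.9685 = 107813 m.
East–west error: 0.005° × 107813 m/° ≈ 539.065 m.

539 m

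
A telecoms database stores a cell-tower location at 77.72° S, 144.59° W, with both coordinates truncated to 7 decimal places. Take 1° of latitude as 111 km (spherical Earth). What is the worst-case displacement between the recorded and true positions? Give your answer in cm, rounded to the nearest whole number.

1 cm

Truncating at 7 decimal places can drop up to a full unit in the last place, so each coordinate may be off by as much as 1e-07°.
N–S: 1e-07° × 111000 m/° = 0.0111 m.
Longitude error → 1e-07 × 111000 × cos 77.72° = 1e-07 × 111000 × 0.2127 ≈ 0.00236085 m.
Worst case both components are at the extreme and orthogonal: √(0.0111² + 0.00236085²) ≈ 0.0113483 m.
That is 0.0113483 m = 1.1348 cm.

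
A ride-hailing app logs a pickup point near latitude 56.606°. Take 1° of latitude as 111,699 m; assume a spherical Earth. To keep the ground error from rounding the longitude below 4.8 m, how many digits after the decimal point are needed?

At 56.606° one degree of longitude covers 111699 × cos 56.606° ≈ 111699 × 0.5504 ≈ 61478.4 m.
Rounding to N decimal places gives at most 0.5 × 10⁻ᴺ degrees of error, i.e. 0.5 × 10⁻ᴺ × 61478.4 m.
Setting 30739.2 × 10⁻ᴺ ≤ 4.8 gives 10ᴺ ≥ 6404, i.e. N ≥ 3.81.
At 3 places the error can reach 30.7 m, but 4 places keeps it to 3.07 m.

4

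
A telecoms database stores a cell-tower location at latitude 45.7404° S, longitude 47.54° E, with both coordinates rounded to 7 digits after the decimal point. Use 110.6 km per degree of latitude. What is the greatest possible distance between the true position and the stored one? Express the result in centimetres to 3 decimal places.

0.674 centimetres

Rounding to 7 decimal places leaves each coordinate within ±5e-08° of the true value.
North–south component: 5e-08° × 110600 = 0.00553 m.
Longitude error → 5e-08 × 110600 × cos 45.7404° = 5e-08 × 110600 × 0.6979 ≈ 0.00385944 m.
The two errors are perpendicular, so the maximum displacement is √(0.00553² + 0.00385944²) ≈ 0.00674361 m.
That is 0.00674361 m = 0.67436 cm.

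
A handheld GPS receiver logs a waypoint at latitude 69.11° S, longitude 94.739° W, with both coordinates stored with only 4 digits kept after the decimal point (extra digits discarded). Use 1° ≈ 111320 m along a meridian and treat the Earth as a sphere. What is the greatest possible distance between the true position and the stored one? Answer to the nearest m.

12 m

Truncating at 4 decimal places can drop up to a full unit in the last place, so each coordinate may be off by as much as 0.0001°.
Latitude error → 0.0001 × 111320 = 11.132 m along the meridian.
E–W at 69.11°: 0.0001° × 111320 × cos 69.11° = 0.0001 × 111320 × 0.3566 ≈ 3.96939 m.
The two errors are perpendicular, so the maximum displacement is √(11.132² + 3.96939²) ≈ 11.8185 m.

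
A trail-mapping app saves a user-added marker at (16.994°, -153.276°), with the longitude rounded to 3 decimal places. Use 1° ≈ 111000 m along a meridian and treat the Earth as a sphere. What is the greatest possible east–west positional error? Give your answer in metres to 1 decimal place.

53.1 metres

Rounding to 3 decimal places leaves the longitude within ±0.0005° of the true value.
One degree of longitude at 16.994° is 111000 × cos 16.994° ≈ 111000 × 0.9563 = 106153 m.
East–west error: 0.0005° × 106153 m/° ≈ 53.0766 m.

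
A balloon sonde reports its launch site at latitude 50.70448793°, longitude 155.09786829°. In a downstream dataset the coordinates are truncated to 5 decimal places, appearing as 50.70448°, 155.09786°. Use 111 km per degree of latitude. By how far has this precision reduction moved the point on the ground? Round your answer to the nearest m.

1 m

The latitude changed by +0.00000793° and the longitude by +0.00000829°.
North–south shift: 0.00000793 × 111000 = 0.88023 m.
East–west at this latitude: 0.00000829° × 111000 × cos 50.7045° ≈ 0.00000829 × 70298.6 = 0.582775 m.
Combined displacement = (0.88023² + 0.582775²)^½ ≈ 1.05567 m.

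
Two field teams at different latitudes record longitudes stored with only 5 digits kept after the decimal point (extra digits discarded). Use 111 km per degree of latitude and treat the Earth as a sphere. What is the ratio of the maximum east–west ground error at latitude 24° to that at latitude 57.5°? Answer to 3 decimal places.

Truncating at 5 decimal places can drop up to a full unit in the last place, so the longitude may be off by as much as 1e-05°.
Error at 24° = 1e-05° × 111000 × cos 24° ≈ 1.11 × 0.9135 = 1.014 m.
At 57.5°: 1e-05° × 111000 × cos 57.5° = 1e-05 × 111000 × 0.5373 ≈ 0.5964 m.
The ratio reduces to cos 24° / cos 57.5° = 0.9135/0.5373 ≈ 1.7003.

1.700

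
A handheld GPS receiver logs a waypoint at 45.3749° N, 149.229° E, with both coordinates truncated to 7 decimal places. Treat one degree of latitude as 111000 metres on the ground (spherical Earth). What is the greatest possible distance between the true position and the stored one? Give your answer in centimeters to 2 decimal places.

1.36 centimeters

Truncating at 7 decimal places can drop up to a full unit in the last place, so each coordinate may be off by as much as 1e-07°.
N–S: 1e-07° × 111000 m/° = 0.0111 m.
Longitude error → 1e-07 × 111000 × cos 45.3749° = 1e-07 × 111000 × 0.7025 ≈ 0.00779736 m.
The two errors are perpendicular, so the maximum displacement is √(0.0111² + 0.00779736²) ≈ 0.013565 m.
That is 0.013565 m = 1.3565 cm.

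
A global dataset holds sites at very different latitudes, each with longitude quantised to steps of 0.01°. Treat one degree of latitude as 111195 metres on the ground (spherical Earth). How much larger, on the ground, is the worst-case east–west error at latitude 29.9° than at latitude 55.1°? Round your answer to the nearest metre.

With a 0.01° grid the true value lies within half a step, ±0.01°/2 = ±0.005°, of the stored one.
Error at 29.9° = 0.005° × 111195 × cos 29.9° ≈ 555.98 × 0.8669 = 481.97 m.
At 55.1°: 0.005° × 111195 × cos 55.1° = 0.005 × 111195 × 0.5721 ≈ 318.1 m.
Difference: 481.97 − 318.1 = 163.87 m.

164 metres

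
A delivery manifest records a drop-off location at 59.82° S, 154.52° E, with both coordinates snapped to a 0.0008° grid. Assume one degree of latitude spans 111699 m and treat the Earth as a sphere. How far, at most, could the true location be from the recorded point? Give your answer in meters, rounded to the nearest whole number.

50 meters

With a 0.0008° grid the true value lies within half a step, ±0.0008°/2 = ±0.0004°, of the stored one.
North–south component: 0.0004° × 111699 = 44.6796 m.
Longitude error → 0.0004 × 111699 × cos 59.82° = 0.0004 × 111699 × 0.5027 ≈ 22.4612 m.
Combining orthogonally: (44.6796² + 22.4612²)^½ ≈ 50.0077 m.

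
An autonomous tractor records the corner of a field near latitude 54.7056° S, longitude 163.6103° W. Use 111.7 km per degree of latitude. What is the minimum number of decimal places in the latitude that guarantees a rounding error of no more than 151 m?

3 decimal places

One degree of latitude covers 111700 m.
Rounding to N decimal places gives at most 0.5 × 10⁻ᴺ degrees of error, i.e. 0.5 × 10⁻ᴺ × 111700 m.
Setting 55850 × 10⁻ᴺ ≤ 151 gives 10ᴺ ≥ 369.9, i.e. N ≥ 2.57.
At 2 places the error can reach 558 m, but 3 places keeps it to 55.9 m.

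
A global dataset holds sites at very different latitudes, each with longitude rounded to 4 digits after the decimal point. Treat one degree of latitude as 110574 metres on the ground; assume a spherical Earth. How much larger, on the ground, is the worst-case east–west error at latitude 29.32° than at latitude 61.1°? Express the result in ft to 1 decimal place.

7.0 ft

Rounding to 4 decimal places leaves the longitude within ±5e-05° of the true value.
Error at 29.32° = 5e-05° × 110574 × cos 29.32° ≈ 5.5287 × 0.8719 = 4.8205 m.
Error at 61.1° = 5e-05° × 110574 × cos 61.1° ≈ 5.5287 × 0.4833 = 2.6719 m.
Difference: 4.8205 − 2.6719 = 2.1485 m.
In feet: 2.14854 m ÷ 0.3048 ≈ 7.049 ft.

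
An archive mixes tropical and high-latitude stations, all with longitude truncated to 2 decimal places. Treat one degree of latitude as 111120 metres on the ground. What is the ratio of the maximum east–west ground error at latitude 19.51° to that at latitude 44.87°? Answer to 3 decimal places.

Truncating at 2 decimal places can drop up to a full unit in the last place, so the longitude may be off by as much as 0.01°.
Error at 19.51° = 0.01° × 111120 × cos 19.51° ≈ 1111.2 × 0.9426 = 1047.4 m.
At 44.87°: 0.01° × 111120 × cos 44.87° = 0.01 × 111120 × 0.7087 ≈ 787.52 m.
Ratio: 1047.4 / 787.52 = cos 19.51° / cos 44.87° ≈ 1.3300.

1.330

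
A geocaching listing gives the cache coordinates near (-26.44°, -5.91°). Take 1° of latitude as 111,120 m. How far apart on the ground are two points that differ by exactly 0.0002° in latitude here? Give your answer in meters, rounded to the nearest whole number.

22 meters

0.0002° × 111120 m/° = 22.224 m.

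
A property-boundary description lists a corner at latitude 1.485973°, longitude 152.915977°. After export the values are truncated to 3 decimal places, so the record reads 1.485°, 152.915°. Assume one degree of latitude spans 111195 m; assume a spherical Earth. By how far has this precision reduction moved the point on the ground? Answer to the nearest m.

The latitude changed by +0.000973° and the longitude by +0.000977°.
North–south shift: 0.000973 × 111195 = 108.193 m.
East–west at this latitude: 0.000977° × 111195 × cos 1.485° ≈ 0.000977 × 111158 = 108.601 m.
Combined displacement = (108.193² + 108.601²)^½ ≈ 153.297 m.

153 m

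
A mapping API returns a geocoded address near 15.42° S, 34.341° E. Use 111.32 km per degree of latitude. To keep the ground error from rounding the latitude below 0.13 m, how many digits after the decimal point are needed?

6

One degree of latitude covers 111320 m.
N decimal places → at most half a unit in the last place, 0.5 × 10⁻ᴺ° = 111320/2 × 10⁻ᴺ m.
Need 0.5 × 111320 × 10⁻ᴺ ≤ 0.13 → 10⁻ᴺ ≤ 2.336e-06, so N ≥ 5.63.
At 5 places the error can reach 0.557 m, but 6 places keeps it to 0.0557 m.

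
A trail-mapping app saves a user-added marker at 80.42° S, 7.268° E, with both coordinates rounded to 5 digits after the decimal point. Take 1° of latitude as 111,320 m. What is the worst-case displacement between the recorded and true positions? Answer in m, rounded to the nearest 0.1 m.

0.6 m

Rounding to 5 decimal places leaves each coordinate within ±5e-06° of the true value.
N–S: 5e-06° × 111320 m/° = 0.5566 m.
East–west component at 80.42°: 5e-06° × 111320 × cos 80.42° ≈ 5e-06 × 18526.4 ≈ 0.0926319 m.
Combining orthogonally: (0.5566² + 0.0926319²)^½ ≈ 0.564255 m.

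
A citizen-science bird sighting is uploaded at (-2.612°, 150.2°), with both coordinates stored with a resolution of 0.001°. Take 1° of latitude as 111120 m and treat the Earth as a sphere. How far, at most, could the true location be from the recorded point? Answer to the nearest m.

With a 0.001° grid the true value lies within half a step, ±0.001°/2 = ±0.0005°, of the stored one.
North–south component: 0.0005° × 111120 = 55.56 m.
E–W at 2.612°: 0.0005° × 111120 × cos 2.612° = 0.0005 × 111120 × 0.9990 ≈ 55.5023 m.
Worst case both components are at the extreme and orthogonal: √(55.56² + 55.5023²) ≈ 78.5329 m.

79 m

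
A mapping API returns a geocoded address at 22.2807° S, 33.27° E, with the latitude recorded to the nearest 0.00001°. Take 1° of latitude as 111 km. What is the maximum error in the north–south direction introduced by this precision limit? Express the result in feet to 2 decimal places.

Rounding to 5 decimal places leaves the latitude within ±5e-06° of the true value.
So the N–S error is at most 5e-06 × 111000 = 0.555 m.
Converting: 0.555 m × 3.2808 ft/m ≈ 1.8209 ft.

1.82 feet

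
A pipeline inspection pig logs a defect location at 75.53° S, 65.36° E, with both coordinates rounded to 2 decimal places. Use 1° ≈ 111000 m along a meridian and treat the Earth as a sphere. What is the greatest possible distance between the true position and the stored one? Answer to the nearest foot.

Rounding to 2 decimal places leaves each coordinate within ±0.005° of the true value.
North–south component: 0.005° × 111000 = 555 m.
E–W at 75.53°: 0.005° × 111000 × cos 75.53° = 0.005 × 111000 × 0.2499 ≈ 138.68 m.
Combining orthogonally: (555² + 138.68²)^½ ≈ 572.064 m.
In feet: 572.064 m ÷ 0.3048 ≈ 1876.8 ft.

1877 feet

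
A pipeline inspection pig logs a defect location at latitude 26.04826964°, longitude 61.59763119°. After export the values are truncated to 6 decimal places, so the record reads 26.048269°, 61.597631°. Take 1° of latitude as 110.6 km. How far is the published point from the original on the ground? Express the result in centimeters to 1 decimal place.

7.3 centimeters

Δlat = 26.04826964 − 26.048269 = +0.00000064°; Δlon = 61.59763119 − 61.597631 = +0.00000019°.
N–S: 0.00000064° × 110600 m/° = 0.070784 m.
East–west at this latitude: 0.00000019° × 110600 × cos 26.0483° ≈ 0.00000019 × 99365.7 = 0.0188795 m.
Hypotenuse of the two orthogonal shifts: √(0.070784² + 0.0188795²) = 0.0732585 m.
That is 0.0732585 m = 7.3259 cm.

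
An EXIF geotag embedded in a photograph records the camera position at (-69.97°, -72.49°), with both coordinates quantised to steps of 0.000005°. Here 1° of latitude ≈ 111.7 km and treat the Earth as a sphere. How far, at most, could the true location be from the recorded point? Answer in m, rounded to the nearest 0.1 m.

With a 0.000005° grid the true value lies within half a step, ±0.000005°/2 = ±2.5e-06°, of the stored one.
Latitude error → 2.5e-06 × 111700 = 0.27925 m along the meridian.
East–west component at 69.97°: 2.5e-06° × 111700 × cos 69.97° ≈ 2.5e-06 × 38258.6 ≈ 0.0956465 m.
Worst case both components are at the extreme and orthogonal: √(0.27925² + 0.0956465²) ≈ 0.295176 m.

0.3 m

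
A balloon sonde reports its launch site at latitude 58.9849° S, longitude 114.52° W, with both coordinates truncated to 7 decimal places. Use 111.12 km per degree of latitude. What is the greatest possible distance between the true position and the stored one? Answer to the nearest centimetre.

Truncating at 7 decimal places can drop up to a full unit in the last place, so each coordinate may be off by as much as 1e-07°.
North–south component: 1e-07° × 111120 = 0.011112 m.
East–west component at 58.9849°: 1e-07° × 111120 × cos 58.9849° ≈ 1e-07 × 57256.1 ≈ 0.00572561 m.
Combining orthogonally: (0.011112² + 0.00572561²)^½ ≈ 0.0125004 m.
That is 0.0125004 m = 1.25 cm.

1 centimetres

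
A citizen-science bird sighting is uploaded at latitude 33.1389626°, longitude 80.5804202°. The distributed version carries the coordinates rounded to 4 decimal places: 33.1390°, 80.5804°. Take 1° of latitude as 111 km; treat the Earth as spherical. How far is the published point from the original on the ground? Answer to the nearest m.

Δlat = 33.1389626 − 33.1390 = -0.0000374°; Δlon = 80.5804202 − 80.5804 = +0.0000202°.
North–south shift: -0.0000374 × 111000 = -4.1514 m.
East–west at this latitude: 0.0000202° × 111000 × cos 33.139° ≈ 0.0000202 × 92945.5 = 1.8775 m.
Distance: √(4.1514² + 1.8775²) ≈ 4.55622 m.

5 m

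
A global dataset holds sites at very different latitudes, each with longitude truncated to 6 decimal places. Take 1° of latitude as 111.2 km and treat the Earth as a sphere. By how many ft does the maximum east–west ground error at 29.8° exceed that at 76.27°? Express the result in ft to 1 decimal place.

Truncating at 6 decimal places can drop up to a full unit in the last place, so the longitude may be off by as much as 1e-06°.
Error at 29.8° = 1e-06° × 111200 × cos 29.8° ≈ 0.1112 × 0.8678 = 0.096496 m.
At 76.27°: 1e-06° × 111200 × cos 76.27° = 1e-06 × 111200 × 0.2373 ≈ 0.026393 m.
So the lower-latitude error exceeds the higher by 0.096496 − 0.026393 = 0.070103 m.
Converting: 0.0701026 m × 3.2808 ft/m ≈ 0.23 ft.

0.2 ft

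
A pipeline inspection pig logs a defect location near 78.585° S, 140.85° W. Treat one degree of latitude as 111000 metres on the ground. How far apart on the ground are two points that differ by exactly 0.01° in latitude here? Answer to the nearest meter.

1110 meters

0.01° × 111000 m/° = 1110 m.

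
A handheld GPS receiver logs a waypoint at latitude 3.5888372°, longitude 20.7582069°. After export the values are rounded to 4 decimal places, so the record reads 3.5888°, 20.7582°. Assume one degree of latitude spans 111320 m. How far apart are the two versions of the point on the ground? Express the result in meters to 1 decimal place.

4.2 meters

The latitude changed by +0.0000372° and the longitude by +0.0000069°.
N–S: 0.0000372° × 111320 m/° = 4.1411 m.
East–west at this latitude: 0.0000069° × 111320 × cos 3.5888° ≈ 0.0000069 × 111102 = 0.766602 m.
Hypotenuse of the two orthogonal shifts: √(4.1411² + 0.766602²) = 4.21146 m.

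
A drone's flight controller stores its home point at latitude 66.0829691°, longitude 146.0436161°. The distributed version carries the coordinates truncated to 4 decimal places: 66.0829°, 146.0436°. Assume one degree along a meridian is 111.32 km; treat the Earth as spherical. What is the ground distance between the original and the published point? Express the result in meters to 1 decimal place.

7.7 meters

Δlat = 66.0829691 − 66.0829 = +0.0000691°; Δlon = 146.0436161 − 146.0436 = +0.0000161°.
North–south shift: 0.0000691 × 111320 = 7.69221 m.
E–W at 66.0829°: 0.0000161° × 111320 × cos 66.0829° = 0.0000161 × 111320 × 0.4054 ≈ 0.726605 m.
Combined displacement = (7.69221² + 0.726605²)^½ ≈ 7.72645 m.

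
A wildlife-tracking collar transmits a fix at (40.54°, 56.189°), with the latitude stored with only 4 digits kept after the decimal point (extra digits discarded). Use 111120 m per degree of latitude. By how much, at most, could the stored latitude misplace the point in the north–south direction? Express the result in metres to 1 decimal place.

Truncating at 4 decimal places can drop up to a full unit in the last place, so the latitude may be off by as much as 0.0001°.
So the N–S error is at most 0.0001 × 111120 = 11.112 m.

11.1 metres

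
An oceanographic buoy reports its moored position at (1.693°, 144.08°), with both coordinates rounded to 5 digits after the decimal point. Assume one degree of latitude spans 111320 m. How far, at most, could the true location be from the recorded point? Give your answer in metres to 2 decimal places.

0.79 metres

Rounding to 5 decimal places leaves each coordinate within ±5e-06° of the true value.
Latitude error → 5e-06 × 111320 = 0.5566 m along the meridian.
Longitude error → 5e-06 × 111320 × cos 1.693° = 5e-06 × 111320 × 0.9996 ≈ 0.556357 m.
Worst case both components are at the extreme and orthogonal: √(0.5566² + 0.556357²) ≈ 0.786979 m.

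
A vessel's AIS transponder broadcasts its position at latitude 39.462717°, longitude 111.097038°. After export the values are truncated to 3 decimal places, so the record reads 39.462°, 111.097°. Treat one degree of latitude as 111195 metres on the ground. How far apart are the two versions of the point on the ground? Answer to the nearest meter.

80 meters

The latitude changed by +0.000717° and the longitude by +0.000038°.
N–S: 0.000717° × 111195 m/° = 79.7268 m.
East–west at this latitude: 0.000038° × 111195 × cos 39.462° ≈ 0.000038 × 85847.7 = 3.26221 m.
Combined displacement = (79.7268² + 3.26221²)^½ ≈ 79.7935 m.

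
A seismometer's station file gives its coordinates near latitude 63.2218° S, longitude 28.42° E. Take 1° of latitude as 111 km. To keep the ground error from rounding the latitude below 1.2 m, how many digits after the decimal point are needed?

One degree of latitude covers 111000 m.
With N decimal places the half-ulp bound is 0.5·10⁻ᴺ°, or 0.5·10⁻ᴺ × 111000 m on the ground.
Need 0.5 × 111000 × 10⁻ᴺ ≤ 1.2 → 10⁻ᴺ ≤ 2.162e-05, so N ≥ 4.67.
So 5 decimal places suffice (0.555 m); 4 would allow up to 5.55 m.

5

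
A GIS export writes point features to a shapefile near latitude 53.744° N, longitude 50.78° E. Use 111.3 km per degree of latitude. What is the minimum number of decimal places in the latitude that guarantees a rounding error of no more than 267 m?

One degree of latitude covers 111300 m.
Rounding to N decimal places gives at most 0.5 × 10⁻ᴺ degrees of error, i.e. 0.5 × 10⁻ᴺ × 111300 m.
Need 0.5 × 111300 × 10⁻ᴺ ≤ 267 → 10⁻ᴺ ≤ 4.798e-03, so N ≥ 2.32.
At 2 places the error can reach 556 m, but 3 places keeps it to 55.6 m.

3 decimal places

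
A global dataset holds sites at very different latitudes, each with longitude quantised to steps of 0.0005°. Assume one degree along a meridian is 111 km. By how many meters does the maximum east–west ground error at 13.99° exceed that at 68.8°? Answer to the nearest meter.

With a 0.0005° grid the true value lies within half a step, ±0.0005°/2 = ±0.00025°, of the stored one.
Error at 13.99° = 0.00025° × 111000 × cos 13.99° ≈ 27.75 × 0.9703 = 26.927 m.
At 68.8°: 0.00025° × 111000 × cos 68.8° = 0.00025 × 111000 × 0.3616 ≈ 10.035 m.
Difference: 26.927 − 10.035 = 16.892 m.

17 meters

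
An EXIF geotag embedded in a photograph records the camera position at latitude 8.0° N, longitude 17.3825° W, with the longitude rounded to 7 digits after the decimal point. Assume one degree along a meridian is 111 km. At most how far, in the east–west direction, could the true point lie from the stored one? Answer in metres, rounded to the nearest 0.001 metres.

0.005 metres

Rounding to 7 decimal places leaves the longitude within ±5e-08° of the true value.
Parallels shrink by cos φ, so at 8° a degree of longitude is 111000 × 0.9903 ≈ 109920 m.
Maximum E–W displacement: 5e-08 × 109920 = 0.00549599 m.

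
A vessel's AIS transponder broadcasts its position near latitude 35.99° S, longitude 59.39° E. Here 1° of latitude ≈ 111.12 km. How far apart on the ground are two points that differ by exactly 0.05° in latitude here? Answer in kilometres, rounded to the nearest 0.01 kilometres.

Along a meridian 0.05° is 0.05 × 111120 = 5556 m.
That is 5556 m = 5.556 km.

5.56 kilometres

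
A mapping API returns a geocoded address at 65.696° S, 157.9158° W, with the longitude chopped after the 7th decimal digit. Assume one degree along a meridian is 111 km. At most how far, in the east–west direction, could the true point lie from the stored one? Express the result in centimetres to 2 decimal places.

0.46 centimetres

Truncating at 7 decimal places can drop up to a full unit in the last place, so the longitude may be off by as much as 1e-07°.
One degree of longitude at 65.696° is 111000 × cos 65.696° ≈ 111000 × 0.4116 = 45685.2 m.
So at most 1e-07° × 45685.2 ≈ 0.00456852 m east–west.
That is 0.00456852 m = 0.45685 cm.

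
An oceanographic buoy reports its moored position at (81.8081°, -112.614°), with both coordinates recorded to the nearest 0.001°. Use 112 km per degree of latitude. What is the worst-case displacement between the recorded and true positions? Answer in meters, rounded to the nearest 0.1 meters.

Rounding to 3 decimal places leaves each coordinate within ±0.0005° of the true value.
Latitude error → 0.0005 × 112000 = 56 m along the meridian.
Longitude error → 0.0005 × 112000 × cos 81.8081° = 0.0005 × 112000 × 0.1425 ≈ 7.97938 m.
Combining orthogonally: (56² + 7.97938²)^½ ≈ 56.5656 m.

56.6 meters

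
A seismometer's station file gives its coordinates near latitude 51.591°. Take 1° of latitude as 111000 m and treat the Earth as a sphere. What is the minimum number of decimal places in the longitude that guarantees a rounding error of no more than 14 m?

At 51.591° one degree of longitude covers 111000 × cos 51.591° ≈ 111000 × 0.6213 ≈ 68961.1 m.
N decimal places → at most half a unit in the last place, 0.5 × 10⁻ᴺ° = 68961.1/2 × 10⁻ᴺ m.
Setting 34480.5 × 10⁻ᴺ ≤ 14 gives 10ᴺ ≥ 2463, i.e. N ≥ 3.39.
At 3 places the error can reach 34.5 m, but 4 places keeps it to 3.45 m.

4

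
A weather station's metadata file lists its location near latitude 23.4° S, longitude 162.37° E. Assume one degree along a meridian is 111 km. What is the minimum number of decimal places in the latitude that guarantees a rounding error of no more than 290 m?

One degree of latitude covers 111000 m.
With N decimal places the half-ulp bound is 0.5·10⁻ᴺ°, or 0.5·10⁻ᴺ × 111000 m on the ground.
Setting 55500 × 10⁻ᴺ ≤ 290 gives 10ᴺ ≥ 191.4, i.e. N ≥ 2.28.
So 3 decimal places suffice (55.5 m); 2 would allow up to 555 m.

3 decimal places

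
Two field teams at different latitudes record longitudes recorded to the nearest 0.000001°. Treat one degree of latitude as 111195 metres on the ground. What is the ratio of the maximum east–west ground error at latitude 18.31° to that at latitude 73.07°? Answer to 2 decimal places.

3.26

Rounding to 6 decimal places leaves the longitude within ±5e-07° of the true value.
Error at 18.31° = 5e-07° × 111195 × cos 18.31° ≈ 0.055597 × 0.9494 = 0.052783 m.
At 73.07°: 5e-07° × 111195 × cos 73.07° = 5e-07 × 111195 × 0.2912 ≈ 0.01619 m.
The ratio reduces to cos 18.31° / cos 73.07° = 0.9494/0.2912 ≈ 3.2602.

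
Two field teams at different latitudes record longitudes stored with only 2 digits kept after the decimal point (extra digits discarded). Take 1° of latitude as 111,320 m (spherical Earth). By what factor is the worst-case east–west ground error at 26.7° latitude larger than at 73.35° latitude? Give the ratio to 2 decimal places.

Truncating at 2 decimal places can drop up to a full unit in the last place, so the longitude may be off by as much as 0.01°.
Error at 26.7° = 0.01° × 111320 × cos 26.7° ≈ 1113.2 × 0.8934 = 994.5 m.
Error at 73.35° = 0.01° × 111320 × cos 73.35° ≈ 1113.2 × 0.2865 = 318.96 m.
Ratio: 994.5 / 318.96 = cos 26.7° / cos 73.35° ≈ 3.1180.

3.12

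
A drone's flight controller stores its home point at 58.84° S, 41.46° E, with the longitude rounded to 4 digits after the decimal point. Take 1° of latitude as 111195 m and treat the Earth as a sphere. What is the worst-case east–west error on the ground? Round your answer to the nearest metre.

3 metres

Rounding to 4 decimal places leaves the longitude within ±5e-05° of the true value.
Parallels shrink by cos φ, so at 58.84° a degree of longitude is 111195 × 0.5174 ≈ 57535.6 m.
So at most 5e-05° × 57535.6 ≈ 2.87678 m east–west.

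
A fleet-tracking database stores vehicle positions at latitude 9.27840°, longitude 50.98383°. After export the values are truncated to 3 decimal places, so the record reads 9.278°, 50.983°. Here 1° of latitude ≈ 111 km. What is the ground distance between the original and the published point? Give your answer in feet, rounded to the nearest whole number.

332 feet

The latitude changed by +0.00040° and the longitude by +0.00083°.
N–S: 0.00040° × 111000 m/° = 44.4 m.
East–west at this latitude: 0.00083° × 111000 × cos 9.278° ≈ 0.00083 × 109548 = 90.9247 m.
Hypotenuse of the two orthogonal shifts: √(44.4² + 90.9247²) = 101.186 m.
In feet: 101.186 m ÷ 0.3048 ≈ 331.98 ft.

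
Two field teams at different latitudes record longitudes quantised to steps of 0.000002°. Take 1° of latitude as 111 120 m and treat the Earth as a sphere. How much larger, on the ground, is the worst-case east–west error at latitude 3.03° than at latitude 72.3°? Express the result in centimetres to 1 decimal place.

With a 0.000002° grid the true value lies within half a step, ±0.000002°/2 = ±1e-06°, of the stored one.
Error at 3.03° = 1e-06° × 111120 × cos 3.03° ≈ 0.11112 × 0.9986 = 0.11096 m.
Error at 72.3° = 1e-06° × 111120 × cos 72.3° ≈ 0.11112 × 0.3040 = 0.033784 m.
So the lower-latitude error exceeds the higher by 0.11096 − 0.033784 = 0.07718 m.
That is 0.0771805 m = 7.718 cm.

7.7 centimetres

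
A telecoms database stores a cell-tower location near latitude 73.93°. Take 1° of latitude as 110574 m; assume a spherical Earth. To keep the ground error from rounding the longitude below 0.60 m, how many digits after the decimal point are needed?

At 73.93° one degree of longitude covers 110574 × cos 73.93° ≈ 110574 × 0.2768 ≈ 30608.2 m.
N decimal places → at most half a unit in the last place, 0.5 × 10⁻ᴺ° = 30608.2/2 × 10⁻ᴺ m.
Setting 15304.1 × 10⁻ᴺ ≤ 0.60 gives 10ᴺ ≥ 2.551e+04, i.e. N ≥ 4.41.
So 5 decimal places suffice (0.153 m); 4 would allow up to 1.53 m.

5 decimal places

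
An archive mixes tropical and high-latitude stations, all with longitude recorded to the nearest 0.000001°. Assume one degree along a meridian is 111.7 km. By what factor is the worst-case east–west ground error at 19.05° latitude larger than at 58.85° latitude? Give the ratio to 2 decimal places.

Rounding to 6 decimal places leaves the longitude within ±5e-07° of the true value.
Error at 19.05° = 5e-07° × 111700 × cos 19.05° ≈ 0.05585 × 0.9452 = 0.052791 m.
Error at 58.85° = 5e-07° × 111700 × cos 58.85° ≈ 0.05585 × 0.5173 = 0.02889 m.
Ratio: 0.052791 / 0.02889 = cos 19.05° / cos 58.85° ≈ 1.8273.

1.83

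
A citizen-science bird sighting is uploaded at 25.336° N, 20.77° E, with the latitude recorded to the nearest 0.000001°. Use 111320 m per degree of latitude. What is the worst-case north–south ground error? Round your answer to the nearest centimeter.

6 centimeters

Rounding to 6 decimal places leaves the latitude within ±5e-07° of the true value.
North–south distance: 5e-07° × 111320 m/° = 0.05566 m.
That is 0.05566 m = 5.566 cm.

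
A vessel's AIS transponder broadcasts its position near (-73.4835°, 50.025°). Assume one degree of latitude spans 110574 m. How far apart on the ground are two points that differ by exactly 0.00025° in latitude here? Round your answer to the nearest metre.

28 metres

0.00025° × 110574 m/° = 27.6435 m.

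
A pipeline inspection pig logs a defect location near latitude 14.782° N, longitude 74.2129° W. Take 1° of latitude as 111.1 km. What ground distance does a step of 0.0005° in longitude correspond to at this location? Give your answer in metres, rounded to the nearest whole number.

One degree of longitude here spans 111100 × cos 14.782° = 111100 × 0.9669 ≈ 107423 m; 0.0005° of that is 53.7115 m.

54 metres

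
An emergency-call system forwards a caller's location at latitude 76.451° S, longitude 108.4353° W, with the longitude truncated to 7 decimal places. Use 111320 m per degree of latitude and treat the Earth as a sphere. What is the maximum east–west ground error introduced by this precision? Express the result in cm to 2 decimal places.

0.26 cm

Truncating at 7 decimal places can drop up to a full unit in the last place, so the longitude may be off by as much as 1e-07°.
At latitude 76.451° a degree of longitude spans 111320 m × cos 76.451° = 111320 × 0.2343 ≈ 26079.7 m.
Maximum E–W displacement: 1e-07 × 26079.7 = 0.00260797 m.
That is 0.00260797 m = 0.2608 cm.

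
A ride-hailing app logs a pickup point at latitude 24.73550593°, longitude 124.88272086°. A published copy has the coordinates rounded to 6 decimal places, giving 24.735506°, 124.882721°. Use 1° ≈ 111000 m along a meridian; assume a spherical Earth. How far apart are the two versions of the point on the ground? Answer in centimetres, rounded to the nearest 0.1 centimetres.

1.6 centimetres

Δlat = 24.73550593 − 24.735506 = -0.00000007°; Δlon = 124.88272086 − 124.882721 = -0.00000014°.
N–S: -0.00000007° × 111000 m/° = -0.00777 m.
E–W at 24.7355°: -0.00000014° × 111000 × cos 24.7355° = -0.00000014 × 111000 × 0.9082 ≈ -0.0141142 m.
Hypotenuse of the two orthogonal shifts: √(0.00777² + 0.0141142²) = 0.0161116 m.
That is 0.0161116 m = 1.6112 cm.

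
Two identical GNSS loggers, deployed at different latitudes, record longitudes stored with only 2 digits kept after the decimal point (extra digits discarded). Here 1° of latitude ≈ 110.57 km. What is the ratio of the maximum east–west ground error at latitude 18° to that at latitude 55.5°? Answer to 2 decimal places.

Truncating at 2 decimal places can drop up to a full unit in the last place, so the longitude may be off by as much as 0.01°.
At 18°: 0.01° × 110570 × cos 18° = 0.01 × 110570 × 0.9511 ≈ 1051.6 m.
Error at 55.5° = 0.01° × 110570 × cos 55.5° ≈ 1105.7 × 0.5664 = 626.28 m.
The ratio reduces to cos 18° / cos 55.5° = 0.9511/0.5664 ≈ 1.6791.

1.68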